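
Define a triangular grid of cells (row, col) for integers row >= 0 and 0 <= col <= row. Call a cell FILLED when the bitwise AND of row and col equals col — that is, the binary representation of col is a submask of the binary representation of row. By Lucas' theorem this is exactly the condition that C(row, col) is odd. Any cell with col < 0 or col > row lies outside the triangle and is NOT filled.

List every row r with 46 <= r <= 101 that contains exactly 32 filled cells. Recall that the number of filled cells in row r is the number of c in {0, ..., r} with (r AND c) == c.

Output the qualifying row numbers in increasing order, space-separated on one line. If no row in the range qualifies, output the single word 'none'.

Row r has 2^popcount(r) filled cells, so we need popcount(r) = log2(32) = 5.
Scan r = 46..101 and keep those with exactly 5 one-bits:
r=46=101110 popcount=4 -> skip
r=47=101111 popcount=5 -> KEEP
r=48=110000 popcount=2 -> skip
r=49=110001 popcount=3 -> skip
r=50=110010 popcount=3 -> skip
r=51=110011 popcount=4 -> skip
r=52=110100 popcount=3 -> skip
r=53=110101 popcount=4 -> skip
r=54=110110 popcount=4 -> skip
r=55=110111 popcount=5 -> KEEP
r=56=111000 popcount=3 -> skip
r=57=111001 popcount=4 -> skip
r=58=111010 popcount=4 -> skip
r=59=111011 popcount=5 -> KEEP
r=60=111100 popcount=4 -> skip
r=61=111101 popcount=5 -> KEEP
r=62=111110 popcount=5 -> KEEP
r=63=111111 popcount=6 -> skip
r=64=1000000 popcount=1 -> skip
r=65=1000001 popcount=2 -> skip
r=66=1000010 popcount=2 -> skip
r=67=1000011 popcount=3 -> skip
r=68=1000100 popcount=2 -> skip
r=69=1000101 popcount=3 -> skip
r=70=1000110 popcount=3 -> skip
r=71=1000111 popcount=4 -> skip
r=72=1001000 popcount=2 -> skip
r=73=1001001 popcount=3 -> skip
r=74=1001010 popcount=3 -> skip
r=75=1001011 popcount=4 -> skip
r=76=1001100 popcount=3 -> skip
r=77=1001101 popcount=4 -> skip
r=78=1001110 popcount=4 -> skip
r=79=1001111 popcount=5 -> KEEP
r=80=1010000 popcount=2 -> skip
r=81=1010001 popcount=3 -> skip
r=82=1010010 popcount=3 -> skip
r=83=1010011 popcount=4 -> skip
r=84=1010100 popcount=3 -> skip
r=85=1010101 popcount=4 -> skip
r=86=1010110 popcount=4 -> skip
r=87=1010111 popcount=5 -> KEEP
r=88=1011000 popcount=3 -> skip
r=89=1011001 popcount=4 -> skip
r=90=1011010 popcount=4 -> skip
r=91=1011011 popcount=5 -> KEEP
r=92=1011100 popcount=4 -> skip
r=93=1011101 popcount=5 -> KEEP
r=94=1011110 popcount=5 -> KEEP
r=95=1011111 popcount=6 -> skip
r=96=1100000 popcount=2 -> skip
r=97=1100001 popcount=3 -> skip
r=98=1100010 popcount=3 -> skip
r=99=1100011 popcount=4 -> skip
r=100=1100100 popcount=3 -> skip
r=101=1100101 popcount=4 -> skip
Kept rows: 47 55 59 61 62 79 87 91 93 94

Answer: 47 55 59 61 62 79 87 91 93 94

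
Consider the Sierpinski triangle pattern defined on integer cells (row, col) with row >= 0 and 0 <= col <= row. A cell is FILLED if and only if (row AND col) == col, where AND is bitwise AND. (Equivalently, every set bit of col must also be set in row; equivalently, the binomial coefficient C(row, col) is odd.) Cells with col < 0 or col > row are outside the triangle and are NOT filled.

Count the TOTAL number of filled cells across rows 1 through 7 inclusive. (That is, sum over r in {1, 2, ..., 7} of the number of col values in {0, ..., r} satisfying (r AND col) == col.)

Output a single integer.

Answer: 26

Derivation:
r1=1 pc1: +2 =2
r2=10 pc1: +2 =4
r3=11 pc2: +4 =8
r4=100 pc1: +2 =10
r5=101 pc2: +4 =14
r6=110 pc2: +4 =18
r7=111 pc3: +8 =26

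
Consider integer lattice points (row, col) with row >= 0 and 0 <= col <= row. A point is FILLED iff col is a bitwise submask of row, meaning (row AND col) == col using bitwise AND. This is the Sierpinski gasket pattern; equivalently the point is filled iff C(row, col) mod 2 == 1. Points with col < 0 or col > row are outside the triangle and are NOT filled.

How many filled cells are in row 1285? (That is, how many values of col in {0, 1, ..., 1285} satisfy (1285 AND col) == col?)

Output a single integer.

1285 in binary = 10100000101
popcount(1285) = number of 1-bits in 10100000101 = 4
A col c satisfies (1285 AND c) == c iff every set bit of c is also set in 1285; each of the 4 set bits of 1285 can independently be on or off in c.
count = 2^4 = 16

Answer: 16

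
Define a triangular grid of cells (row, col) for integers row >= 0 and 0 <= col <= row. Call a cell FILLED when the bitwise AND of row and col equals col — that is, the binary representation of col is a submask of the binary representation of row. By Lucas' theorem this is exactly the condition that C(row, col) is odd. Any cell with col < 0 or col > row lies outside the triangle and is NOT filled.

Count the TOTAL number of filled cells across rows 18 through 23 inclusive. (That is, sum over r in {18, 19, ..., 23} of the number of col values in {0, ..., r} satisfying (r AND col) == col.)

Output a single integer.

Answer: 48

Derivation:
r18=10010 pc2: +4 =4
r19=10011 pc3: +8 =12
r20=10100 pc2: +4 =16
r21=10101 pc3: +8 =24
r22=10110 pc3: +8 =32
r23=10111 pc4: +16 =48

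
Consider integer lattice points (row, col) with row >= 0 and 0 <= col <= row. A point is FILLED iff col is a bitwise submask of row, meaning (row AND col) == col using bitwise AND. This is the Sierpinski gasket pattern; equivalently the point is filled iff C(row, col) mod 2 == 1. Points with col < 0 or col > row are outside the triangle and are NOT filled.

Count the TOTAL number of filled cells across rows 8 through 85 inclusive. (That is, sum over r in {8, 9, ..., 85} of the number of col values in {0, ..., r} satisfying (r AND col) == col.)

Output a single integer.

Answer: 924

Derivation:
r8=1000 pc1: +2 =2
r9=1001 pc2: +4 =6
r10=1010 pc2: +4 =10
r11=1011 pc3: +8 =18
r12=1100 pc2: +4 =22
r13=1101 pc3: +8 =30
r14=1110 pc3: +8 =38
r15=1111 pc4: +16 =54
r16=10000 pc1: +2 =56
r17=10001 pc2: +4 =60
r18=10010 pc2: +4 =64
r19=10011 pc3: +8 =72
r20=10100 pc2: +4 =76
r21=10101 pc3: +8 =84
r22=10110 pc3: +8 =92
r23=10111 pc4: +16 =108
r24=11000 pc2: +4 =112
r25=11001 pc3: +8 =120
r26=11010 pc3: +8 =128
r27=11011 pc4: +16 =144
r28=11100 pc3: +8 =152
r29=11101 pc4: +16 =168
r30=11110 pc4: +16 =184
r31=11111 pc5: +32 =216
r32=100000 pc1: +2 =218
r33=100001 pc2: +4 =222
r34=100010 pc2: +4 =226
r35=100011 pc3: +8 =234
r36=100100 pc2: +4 =238
r37=100101 pc3: +8 =246
r38=100110 pc3: +8 =254
r39=100111 pc4: +16 =270
r40=101000 pc2: +4 =274
r41=101001 pc3: +8 =282
r42=101010 pc3: +8 =290
r43=101011 pc4: +16 =306
r44=101100 pc3: +8 =314
r45=101101 pc4: +16 =330
r46=101110 pc4: +16 =346
r47=101111 pc5: +32 =378
r48=110000 pc2: +4 =382
r49=110001 pc3: +8 =390
r50=110010 pc3: +8 =398
r51=110011 pc4: +16 =414
r52=110100 pc3: +8 =422
r53=110101 pc4: +16 =438
r54=110110 pc4: +16 =454
r55=110111 pc5: +32 =486
r56=111000 pc3: +8 =494
r57=111001 pc4: +16 =510
r58=111010 pc4: +16 =526
r59=111011 pc5: +32 =558
r60=111100 pc4: +16 =574
r61=111101 pc5: +32 =606
r62=111110 pc5: +32 =638
r63=111111 pc6: +64 =702
r64=1000000 pc1: +2 =704
r65=1000001 pc2: +4 =708
r66=1000010 pc2: +4 =712
r67=1000011 pc3: +8 =720
r68=1000100 pc2: +4 =724
r69=1000101 pc3: +8 =732
r70=1000110 pc3: +8 =740
r71=1000111 pc4: +16 =756
r72=1001000 pc2: +4 =760
r73=1001001 pc3: +8 =768
r74=1001010 pc3: +8 =776
r75=1001011 pc4: +16 =792
r76=1001100 pc3: +8 =800
r77=1001101 pc4: +16 =816
r78=1001110 pc4: +16 =832
r79=1001111 pc5: +32 =864
r80=1010000 pc2: +4 =868
r81=1010001 pc3: +8 =876
r82=1010010 pc3: +8 =884
r83=1010011 pc4: +16 =900
r84=1010100 pc3: +8 =908
r85=1010101 pc4: +16 =924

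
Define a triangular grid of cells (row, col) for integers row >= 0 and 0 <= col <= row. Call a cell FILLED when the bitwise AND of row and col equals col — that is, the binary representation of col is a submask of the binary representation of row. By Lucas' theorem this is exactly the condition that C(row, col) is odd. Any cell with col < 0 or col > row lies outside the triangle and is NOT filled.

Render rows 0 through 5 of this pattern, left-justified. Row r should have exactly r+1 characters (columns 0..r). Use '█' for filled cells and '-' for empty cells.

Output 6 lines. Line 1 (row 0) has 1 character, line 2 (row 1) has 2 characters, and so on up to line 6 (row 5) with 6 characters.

Answer: █
██
█-█
████
█---█
██--██

Derivation:
r0=0: █
r1=1: ██
r2=10: █-█
r3=11: ████
r4=100: █---█
r5=101: ██--██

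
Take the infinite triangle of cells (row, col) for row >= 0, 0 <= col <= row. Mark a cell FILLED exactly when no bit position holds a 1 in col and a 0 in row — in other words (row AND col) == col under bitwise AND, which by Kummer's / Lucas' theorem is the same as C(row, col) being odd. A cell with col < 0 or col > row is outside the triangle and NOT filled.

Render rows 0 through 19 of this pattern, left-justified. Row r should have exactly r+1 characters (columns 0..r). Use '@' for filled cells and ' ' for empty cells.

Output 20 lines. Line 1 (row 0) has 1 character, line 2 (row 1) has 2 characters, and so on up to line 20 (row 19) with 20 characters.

r0=0: @
r1=1: @@
r2=10: @ @
r3=11: @@@@
r4=100: @   @
r5=101: @@  @@
r6=110: @ @ @ @
r7=111: @@@@@@@@
r8=1000: @       @
r9=1001: @@      @@
r10=1010: @ @     @ @
r11=1011: @@@@    @@@@
r12=1100: @   @   @   @
r13=1101: @@  @@  @@  @@
r14=1110: @ @ @ @ @ @ @ @
r15=1111: @@@@@@@@@@@@@@@@
r16=10000: @               @
r17=10001: @@              @@
r18=10010: @ @             @ @
r19=10011: @@@@            @@@@

Answer: @
@@
@ @
@@@@
@   @
@@  @@
@ @ @ @
@@@@@@@@
@       @
@@      @@
@ @     @ @
@@@@    @@@@
@   @   @   @
@@  @@  @@  @@
@ @ @ @ @ @ @ @
@@@@@@@@@@@@@@@@
@               @
@@              @@
@ @             @ @
@@@@            @@@@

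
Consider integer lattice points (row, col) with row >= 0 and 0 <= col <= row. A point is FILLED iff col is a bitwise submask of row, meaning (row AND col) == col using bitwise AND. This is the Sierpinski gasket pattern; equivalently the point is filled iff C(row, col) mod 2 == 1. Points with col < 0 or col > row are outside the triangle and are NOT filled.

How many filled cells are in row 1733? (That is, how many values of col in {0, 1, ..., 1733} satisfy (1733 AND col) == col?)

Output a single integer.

Answer: 64

Derivation:
1733 in binary = 11011000101
popcount(1733) = number of 1-bits in 11011000101 = 6
A col c satisfies (1733 AND c) == c iff every set bit of c is also set in 1733; each of the 6 set bits of 1733 can independently be on or off in c.
count = 2^6 = 64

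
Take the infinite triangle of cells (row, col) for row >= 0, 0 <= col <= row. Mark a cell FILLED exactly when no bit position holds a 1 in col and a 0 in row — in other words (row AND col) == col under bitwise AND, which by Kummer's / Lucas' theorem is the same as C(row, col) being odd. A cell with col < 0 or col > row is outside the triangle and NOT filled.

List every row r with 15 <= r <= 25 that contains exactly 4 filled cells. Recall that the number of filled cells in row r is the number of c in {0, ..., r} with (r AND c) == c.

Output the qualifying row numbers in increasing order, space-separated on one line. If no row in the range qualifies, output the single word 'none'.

Answer: 17 18 20 24

Derivation:
Row r has 2^popcount(r) filled cells, so we need popcount(r) = log2(4) = 2.
Scan r = 15..25 and keep those with exactly 2 one-bits:
r=15=1111 popcount=4 -> skip
r=16=10000 popcount=1 -> skip
r=17=10001 popcount=2 -> KEEP
r=18=10010 popcount=2 -> KEEP
r=19=10011 popcount=3 -> skip
r=20=10100 popcount=2 -> KEEP
r=21=10101 popcount=3 -> skip
r=22=10110 popcount=3 -> skip
r=23=10111 popcount=4 -> skip
r=24=11000 popcount=2 -> KEEP
r=25=11001 popcount=3 -> skip
Kept rows: 17 18 20 24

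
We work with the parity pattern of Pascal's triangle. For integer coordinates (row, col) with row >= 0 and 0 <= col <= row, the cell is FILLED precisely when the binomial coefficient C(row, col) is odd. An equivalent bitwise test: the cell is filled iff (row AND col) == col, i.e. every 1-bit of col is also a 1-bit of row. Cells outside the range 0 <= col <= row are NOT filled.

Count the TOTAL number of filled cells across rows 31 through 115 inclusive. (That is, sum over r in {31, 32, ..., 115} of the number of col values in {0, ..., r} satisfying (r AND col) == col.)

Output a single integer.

r31=11111 pc5: +32 =32
r32=100000 pc1: +2 =34
r33=100001 pc2: +4 =38
r34=100010 pc2: +4 =42
r35=100011 pc3: +8 =50
r36=100100 pc2: +4 =54
r37=100101 pc3: +8 =62
r38=100110 pc3: +8 =70
r39=100111 pc4: +16 =86
r40=101000 pc2: +4 =90
r41=101001 pc3: +8 =98
r42=101010 pc3: +8 =106
r43=101011 pc4: +16 =122
r44=101100 pc3: +8 =130
r45=101101 pc4: +16 =146
r46=101110 pc4: +16 =162
r47=101111 pc5: +32 =194
r48=110000 pc2: +4 =198
r49=110001 pc3: +8 =206
r50=110010 pc3: +8 =214
r51=110011 pc4: +16 =230
r52=110100 pc3: +8 =238
r53=110101 pc4: +16 =254
r54=110110 pc4: +16 =270
r55=110111 pc5: +32 =302
r56=111000 pc3: +8 =310
r57=111001 pc4: +16 =326
r58=111010 pc4: +16 =342
r59=111011 pc5: +32 =374
r60=111100 pc4: +16 =390
r61=111101 pc5: +32 =422
r62=111110 pc5: +32 =454
r63=111111 pc6: +64 =518
r64=1000000 pc1: +2 =520
r65=1000001 pc2: +4 =524
r66=1000010 pc2: +4 =528
r67=1000011 pc3: +8 =536
r68=1000100 pc2: +4 =540
r69=1000101 pc3: +8 =548
r70=1000110 pc3: +8 =556
r71=1000111 pc4: +16 =572
r72=1001000 pc2: +4 =576
r73=1001001 pc3: +8 =584
r74=1001010 pc3: +8 =592
r75=1001011 pc4: +16 =608
r76=1001100 pc3: +8 =616
r77=1001101 pc4: +16 =632
r78=1001110 pc4: +16 =648
r79=1001111 pc5: +32 =680
r80=1010000 pc2: +4 =684
r81=1010001 pc3: +8 =692
r82=1010010 pc3: +8 =700
r83=1010011 pc4: +16 =716
r84=1010100 pc3: +8 =724
r85=1010101 pc4: +16 =740
r86=1010110 pc4: +16 =756
r87=1010111 pc5: +32 =788
r88=1011000 pc3: +8 =796
r89=1011001 pc4: +16 =812
r90=1011010 pc4: +16 =828
r91=1011011 pc5: +32 =860
r92=1011100 pc4: +16 =876
r93=1011101 pc5: +32 =908
r94=1011110 pc5: +32 =940
r95=1011111 pc6: +64 =1004
r96=1100000 pc2: +4 =1008
r97=1100001 pc3: +8 =1016
r98=1100010 pc3: +8 =1024
r99=1100011 pc4: +16 =1040
r100=1100100 pc3: +8 =1048
r101=1100101 pc4: +16 =1064
r102=1100110 pc4: +16 =1080
r103=1100111 pc5: +32 =1112
r104=1101000 pc3: +8 =1120
r105=1101001 pc4: +16 =1136
r106=1101010 pc4: +16 =1152
r107=1101011 pc5: +32 =1184
r108=1101100 pc4: +16 =1200
r109=1101101 pc5: +32 =1232
r110=1101110 pc5: +32 =1264
r111=1101111 pc6: +64 =1328
r112=1110000 pc3: +8 =1336
r113=1110001 pc4: +16 =1352
r114=1110010 pc4: +16 =1368
r115=1110011 pc5: +32 =1400

Answer: 1400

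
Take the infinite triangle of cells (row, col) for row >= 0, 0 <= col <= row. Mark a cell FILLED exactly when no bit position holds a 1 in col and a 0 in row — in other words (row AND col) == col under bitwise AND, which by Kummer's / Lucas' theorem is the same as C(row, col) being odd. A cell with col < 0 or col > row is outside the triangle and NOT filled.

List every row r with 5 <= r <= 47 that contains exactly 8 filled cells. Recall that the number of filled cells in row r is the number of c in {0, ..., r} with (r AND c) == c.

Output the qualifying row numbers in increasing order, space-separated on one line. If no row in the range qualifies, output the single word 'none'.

Row r has 2^popcount(r) filled cells, so we need popcount(r) = log2(8) = 3.
Scan r = 5..47 and keep those with exactly 3 one-bits:
r=5=101 popcount=2 -> skip
r=6=110 popcount=2 -> skip
r=7=111 popcount=3 -> KEEP
r=8=1000 popcount=1 -> skip
r=9=1001 popcount=2 -> skip
r=10=1010 popcount=2 -> skip
r=11=1011 popcount=3 -> KEEP
r=12=1100 popcount=2 -> skip
r=13=1101 popcount=3 -> KEEP
r=14=1110 popcount=3 -> KEEP
r=15=1111 popcount=4 -> skip
r=16=10000 popcount=1 -> skip
r=17=10001 popcount=2 -> skip
r=18=10010 popcount=2 -> skip
r=19=10011 popcount=3 -> KEEP
r=20=10100 popcount=2 -> skip
r=21=10101 popcount=3 -> KEEP
r=22=10110 popcount=3 -> KEEP
r=23=10111 popcount=4 -> skip
r=24=11000 popcount=2 -> skip
r=25=11001 popcount=3 -> KEEP
r=26=11010 popcount=3 -> KEEP
r=27=11011 popcount=4 -> skip
r=28=11100 popcount=3 -> KEEP
r=29=11101 popcount=4 -> skip
r=30=11110 popcount=4 -> skip
r=31=11111 popcount=5 -> skip
r=32=100000 popcount=1 -> skip
r=33=100001 popcount=2 -> skip
r=34=100010 popcount=2 -> skip
r=35=100011 popcount=3 -> KEEP
r=36=100100 popcount=2 -> skip
r=37=100101 popcount=3 -> KEEP
r=38=100110 popcount=3 -> KEEP
r=39=100111 popcount=4 -> skip
r=40=101000 popcount=2 -> skip
r=41=101001 popcount=3 -> KEEP
r=42=101010 popcount=3 -> KEEP
r=43=101011 popcount=4 -> skip
r=44=101100 popcount=3 -> KEEP
r=45=101101 popcount=4 -> skip
r=46=101110 popcount=4 -> skip
r=47=101111 popcount=5 -> skip
Kept rows: 7 11 13 14 19 21 22 25 26 28 35 37 38 41 42 44

Answer: 7 11 13 14 19 21 22 25 26 28 35 37 38 41 42 44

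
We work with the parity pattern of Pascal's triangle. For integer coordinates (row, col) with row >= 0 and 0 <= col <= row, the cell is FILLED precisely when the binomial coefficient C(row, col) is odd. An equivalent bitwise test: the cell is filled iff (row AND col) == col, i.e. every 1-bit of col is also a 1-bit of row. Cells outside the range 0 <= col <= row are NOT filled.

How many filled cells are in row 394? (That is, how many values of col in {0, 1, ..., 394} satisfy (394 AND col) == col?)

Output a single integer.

Answer: 16

Derivation:
394 in binary = 110001010
popcount(394) = number of 1-bits in 110001010 = 4
A col c satisfies (394 AND c) == c iff every set bit of c is also set in 394; each of the 4 set bits of 394 can independently be on or off in c.
count = 2^4 = 16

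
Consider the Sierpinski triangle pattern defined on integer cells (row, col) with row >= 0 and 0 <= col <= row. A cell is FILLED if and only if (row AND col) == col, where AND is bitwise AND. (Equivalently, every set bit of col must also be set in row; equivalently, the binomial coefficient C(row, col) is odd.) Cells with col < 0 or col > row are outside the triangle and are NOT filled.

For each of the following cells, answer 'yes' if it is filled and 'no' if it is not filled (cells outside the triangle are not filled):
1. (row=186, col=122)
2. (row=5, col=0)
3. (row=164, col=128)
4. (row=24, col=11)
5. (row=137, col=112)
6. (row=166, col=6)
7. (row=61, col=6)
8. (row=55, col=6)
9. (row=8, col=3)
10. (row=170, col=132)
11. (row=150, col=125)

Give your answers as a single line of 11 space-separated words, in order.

Answer: no yes yes no no yes no yes no no no

Derivation:
(186,122): row=0b10111010, col=0b1111010, row AND col = 0b111010 = 58; 58 != 122 -> empty
(5,0): row=0b101, col=0b0, row AND col = 0b0 = 0; 0 == 0 -> filled
(164,128): row=0b10100100, col=0b10000000, row AND col = 0b10000000 = 128; 128 == 128 -> filled
(24,11): row=0b11000, col=0b1011, row AND col = 0b1000 = 8; 8 != 11 -> empty
(137,112): row=0b10001001, col=0b1110000, row AND col = 0b0 = 0; 0 != 112 -> empty
(166,6): row=0b10100110, col=0b110, row AND col = 0b110 = 6; 6 == 6 -> filled
(61,6): row=0b111101, col=0b110, row AND col = 0b100 = 4; 4 != 6 -> empty
(55,6): row=0b110111, col=0b110, row AND col = 0b110 = 6; 6 == 6 -> filled
(8,3): row=0b1000, col=0b11, row AND col = 0b0 = 0; 0 != 3 -> empty
(170,132): row=0b10101010, col=0b10000100, row AND col = 0b10000000 = 128; 128 != 132 -> empty
(150,125): row=0b10010110, col=0b1111101, row AND col = 0b10100 = 20; 20 != 125 -> empty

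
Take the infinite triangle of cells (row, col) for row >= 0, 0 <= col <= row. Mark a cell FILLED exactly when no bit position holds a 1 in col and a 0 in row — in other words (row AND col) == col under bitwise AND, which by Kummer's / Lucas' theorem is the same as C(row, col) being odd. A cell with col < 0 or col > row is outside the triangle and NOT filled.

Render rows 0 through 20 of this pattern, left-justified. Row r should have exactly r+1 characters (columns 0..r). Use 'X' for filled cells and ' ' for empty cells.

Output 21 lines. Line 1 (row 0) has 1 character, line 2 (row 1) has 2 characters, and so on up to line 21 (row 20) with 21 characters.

r0=0: X
r1=1: XX
r2=10: X X
r3=11: XXXX
r4=100: X   X
r5=101: XX  XX
r6=110: X X X X
r7=111: XXXXXXXX
r8=1000: X       X
r9=1001: XX      XX
r10=1010: X X     X X
r11=1011: XXXX    XXXX
r12=1100: X   X   X   X
r13=1101: XX  XX  XX  XX
r14=1110: X X X X X X X X
r15=1111: XXXXXXXXXXXXXXXX
r16=10000: X               X
r17=10001: XX              XX
r18=10010: X X             X X
r19=10011: XXXX            XXXX
r20=10100: X   X           X   X

Answer: X
XX
X X
XXXX
X   X
XX  XX
X X X X
XXXXXXXX
X       X
XX      XX
X X     X X
XXXX    XXXX
X   X   X   X
XX  XX  XX  XX
X X X X X X X X
XXXXXXXXXXXXXXXX
X               X
XX              XX
X X             X X
XXXX            XXXX
X   X           X   X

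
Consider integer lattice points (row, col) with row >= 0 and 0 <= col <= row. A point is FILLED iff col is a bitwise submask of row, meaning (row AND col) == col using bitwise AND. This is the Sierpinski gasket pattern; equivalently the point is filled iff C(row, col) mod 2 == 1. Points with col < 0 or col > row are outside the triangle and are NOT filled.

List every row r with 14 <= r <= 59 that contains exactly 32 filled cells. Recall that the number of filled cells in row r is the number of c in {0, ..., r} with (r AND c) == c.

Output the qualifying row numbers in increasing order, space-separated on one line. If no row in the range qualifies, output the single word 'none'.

Answer: 31 47 55 59

Derivation:
Row r has 2^popcount(r) filled cells, so we need popcount(r) = log2(32) = 5.
Scan r = 14..59 and keep those with exactly 5 one-bits:
r=14=1110 popcount=3 -> skip
r=15=1111 popcount=4 -> skip
r=16=10000 popcount=1 -> skip
r=17=10001 popcount=2 -> skip
r=18=10010 popcount=2 -> skip
r=19=10011 popcount=3 -> skip
r=20=10100 popcount=2 -> skip
r=21=10101 popcount=3 -> skip
r=22=10110 popcount=3 -> skip
r=23=10111 popcount=4 -> skip
r=24=11000 popcount=2 -> skip
r=25=11001 popcount=3 -> skip
r=26=11010 popcount=3 -> skip
r=27=11011 popcount=4 -> skip
r=28=11100 popcount=3 -> skip
r=29=11101 popcount=4 -> skip
r=30=11110 popcount=4 -> skip
r=31=11111 popcount=5 -> KEEP
r=32=100000 popcount=1 -> skip
r=33=100001 popcount=2 -> skip
r=34=100010 popcount=2 -> skip
r=35=100011 popcount=3 -> skip
r=36=100100 popcount=2 -> skip
r=37=100101 popcount=3 -> skip
r=38=100110 popcount=3 -> skip
r=39=100111 popcount=4 -> skip
r=40=101000 popcount=2 -> skip
r=41=101001 popcount=3 -> skip
r=42=101010 popcount=3 -> skip
r=43=101011 popcount=4 -> skip
r=44=101100 popcount=3 -> skip
r=45=101101 popcount=4 -> skip
r=46=101110 popcount=4 -> skip
r=47=101111 popcount=5 -> KEEP
r=48=110000 popcount=2 -> skip
r=49=110001 popcount=3 -> skip
r=50=110010 popcount=3 -> skip
r=51=110011 popcount=4 -> skip
r=52=110100 popcount=3 -> skip
r=53=110101 popcount=4 -> skip
r=54=110110 popcount=4 -> skip
r=55=110111 popcount=5 -> KEEP
r=56=111000 popcount=3 -> skip
r=57=111001 popcount=4 -> skip
r=58=111010 popcount=4 -> skip
r=59=111011 popcount=5 -> KEEP
Kept rows: 31 47 55 59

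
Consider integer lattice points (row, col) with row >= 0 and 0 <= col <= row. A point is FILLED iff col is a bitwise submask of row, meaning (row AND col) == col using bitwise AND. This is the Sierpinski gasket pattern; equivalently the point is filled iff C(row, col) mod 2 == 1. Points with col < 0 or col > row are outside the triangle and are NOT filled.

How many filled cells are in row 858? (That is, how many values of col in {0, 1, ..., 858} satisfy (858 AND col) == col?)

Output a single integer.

Answer: 64

Derivation:
858 in binary = 1101011010
popcount(858) = number of 1-bits in 1101011010 = 6
A col c satisfies (858 AND c) == c iff every set bit of c is also set in 858; each of the 6 set bits of 858 can independently be on or off in c.
count = 2^6 = 64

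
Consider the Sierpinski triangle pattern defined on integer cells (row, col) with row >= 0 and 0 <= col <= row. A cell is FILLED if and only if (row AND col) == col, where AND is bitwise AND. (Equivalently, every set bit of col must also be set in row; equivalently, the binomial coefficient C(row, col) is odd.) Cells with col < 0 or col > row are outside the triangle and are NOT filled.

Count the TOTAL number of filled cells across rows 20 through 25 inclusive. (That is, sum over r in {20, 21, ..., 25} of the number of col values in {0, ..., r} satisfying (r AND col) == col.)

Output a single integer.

Answer: 48

Derivation:
r20=10100 pc2: +4 =4
r21=10101 pc3: +8 =12
r22=10110 pc3: +8 =20
r23=10111 pc4: +16 =36
r24=11000 pc2: +4 =40
r25=11001 pc3: +8 =48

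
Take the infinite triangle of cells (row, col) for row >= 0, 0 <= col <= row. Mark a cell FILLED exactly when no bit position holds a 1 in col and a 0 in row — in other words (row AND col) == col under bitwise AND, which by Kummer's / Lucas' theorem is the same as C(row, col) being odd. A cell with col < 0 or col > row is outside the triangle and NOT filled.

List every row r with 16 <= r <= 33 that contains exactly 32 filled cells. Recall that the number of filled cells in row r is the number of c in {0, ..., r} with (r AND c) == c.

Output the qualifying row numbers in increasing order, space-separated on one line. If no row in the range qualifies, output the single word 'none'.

Answer: 31

Derivation:
Row r has 2^popcount(r) filled cells, so we need popcount(r) = log2(32) = 5.
Scan r = 16..33 and keep those with exactly 5 one-bits:
r=16=10000 popcount=1 -> skip
r=17=10001 popcount=2 -> skip
r=18=10010 popcount=2 -> skip
r=19=10011 popcount=3 -> skip
r=20=10100 popcount=2 -> skip
r=21=10101 popcount=3 -> skip
r=22=10110 popcount=3 -> skip
r=23=10111 popcount=4 -> skip
r=24=11000 popcount=2 -> skip
r=25=11001 popcount=3 -> skip
r=26=11010 popcount=3 -> skip
r=27=11011 popcount=4 -> skip
r=28=11100 popcount=3 -> skip
r=29=11101 popcount=4 -> skip
r=30=11110 popcount=4 -> skip
r=31=11111 popcount=5 -> KEEP
r=32=100000 popcount=1 -> skip
r=33=100001 popcount=2 -> skip
Kept rows: 31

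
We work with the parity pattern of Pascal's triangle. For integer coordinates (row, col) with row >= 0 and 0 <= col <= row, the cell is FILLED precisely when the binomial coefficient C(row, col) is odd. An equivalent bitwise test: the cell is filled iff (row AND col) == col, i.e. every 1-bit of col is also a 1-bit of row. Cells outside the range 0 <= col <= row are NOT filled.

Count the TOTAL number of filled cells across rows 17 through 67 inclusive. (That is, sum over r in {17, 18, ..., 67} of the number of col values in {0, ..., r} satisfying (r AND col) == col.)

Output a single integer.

r17=10001 pc2: +4 =4
r18=10010 pc2: +4 =8
r19=10011 pc3: +8 =16
r20=10100 pc2: +4 =20
r21=10101 pc3: +8 =28
r22=10110 pc3: +8 =36
r23=10111 pc4: +16 =52
r24=11000 pc2: +4 =56
r25=11001 pc3: +8 =64
r26=11010 pc3: +8 =72
r27=11011 pc4: +16 =88
r28=11100 pc3: +8 =96
r29=11101 pc4: +16 =112
r30=11110 pc4: +16 =128
r31=11111 pc5: +32 =160
r32=100000 pc1: +2 =162
r33=100001 pc2: +4 =166
r34=100010 pc2: +4 =170
r35=100011 pc3: +8 =178
r36=100100 pc2: +4 =182
r37=100101 pc3: +8 =190
r38=100110 pc3: +8 =198
r39=100111 pc4: +16 =214
r40=101000 pc2: +4 =218
r41=101001 pc3: +8 =226
r42=101010 pc3: +8 =234
r43=101011 pc4: +16 =250
r44=101100 pc3: +8 =258
r45=101101 pc4: +16 =274
r46=101110 pc4: +16 =290
r47=101111 pc5: +32 =322
r48=110000 pc2: +4 =326
r49=110001 pc3: +8 =334
r50=110010 pc3: +8 =342
r51=110011 pc4: +16 =358
r52=110100 pc3: +8 =366
r53=110101 pc4: +16 =382
r54=110110 pc4: +16 =398
r55=110111 pc5: +32 =430
r56=111000 pc3: +8 =438
r57=111001 pc4: +16 =454
r58=111010 pc4: +16 =470
r59=111011 pc5: +32 =502
r60=111100 pc4: +16 =518
r61=111101 pc5: +32 =550
r62=111110 pc5: +32 =582
r63=111111 pc6: +64 =646
r64=1000000 pc1: +2 =648
r65=1000001 pc2: +4 =652
r66=1000010 pc2: +4 =656
r67=1000011 pc3: +8 =664

Answer: 664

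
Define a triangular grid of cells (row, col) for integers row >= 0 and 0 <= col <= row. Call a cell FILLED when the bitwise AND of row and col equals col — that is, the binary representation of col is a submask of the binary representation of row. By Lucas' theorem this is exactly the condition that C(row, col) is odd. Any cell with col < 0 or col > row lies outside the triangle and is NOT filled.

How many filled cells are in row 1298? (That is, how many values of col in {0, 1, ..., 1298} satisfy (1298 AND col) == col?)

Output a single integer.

1298 in binary = 10100010010
popcount(1298) = number of 1-bits in 10100010010 = 4
A col c satisfies (1298 AND c) == c iff every set bit of c is also set in 1298; each of the 4 set bits of 1298 can independently be on or off in c.
count = 2^4 = 16

Answer: 16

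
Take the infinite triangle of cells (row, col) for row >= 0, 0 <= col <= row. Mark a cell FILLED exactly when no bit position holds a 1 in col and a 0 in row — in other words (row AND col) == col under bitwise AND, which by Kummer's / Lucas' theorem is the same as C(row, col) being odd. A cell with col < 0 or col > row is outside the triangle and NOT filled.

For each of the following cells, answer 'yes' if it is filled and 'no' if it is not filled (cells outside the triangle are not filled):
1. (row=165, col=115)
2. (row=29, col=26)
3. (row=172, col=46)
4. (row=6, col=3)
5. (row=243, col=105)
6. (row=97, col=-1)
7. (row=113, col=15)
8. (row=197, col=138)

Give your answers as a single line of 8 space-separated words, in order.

Answer: no no no no no no no no

Derivation:
(165,115): row=0b10100101, col=0b1110011, row AND col = 0b100001 = 33; 33 != 115 -> empty
(29,26): row=0b11101, col=0b11010, row AND col = 0b11000 = 24; 24 != 26 -> empty
(172,46): row=0b10101100, col=0b101110, row AND col = 0b101100 = 44; 44 != 46 -> empty
(6,3): row=0b110, col=0b11, row AND col = 0b10 = 2; 2 != 3 -> empty
(243,105): row=0b11110011, col=0b1101001, row AND col = 0b1100001 = 97; 97 != 105 -> empty
(97,-1): col outside [0, 97] -> not filled
(113,15): row=0b1110001, col=0b1111, row AND col = 0b1 = 1; 1 != 15 -> empty
(197,138): row=0b11000101, col=0b10001010, row AND col = 0b10000000 = 128; 128 != 138 -> empty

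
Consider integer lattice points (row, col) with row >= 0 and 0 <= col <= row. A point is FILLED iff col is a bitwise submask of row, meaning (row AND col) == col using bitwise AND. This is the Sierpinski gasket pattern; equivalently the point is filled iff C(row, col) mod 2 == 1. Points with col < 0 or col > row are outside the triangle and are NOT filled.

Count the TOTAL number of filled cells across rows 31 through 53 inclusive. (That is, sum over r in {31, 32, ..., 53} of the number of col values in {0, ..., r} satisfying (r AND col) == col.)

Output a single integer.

Answer: 254

Derivation:
r31=11111 pc5: +32 =32
r32=100000 pc1: +2 =34
r33=100001 pc2: +4 =38
r34=100010 pc2: +4 =42
r35=100011 pc3: +8 =50
r36=100100 pc2: +4 =54
r37=100101 pc3: +8 =62
r38=100110 pc3: +8 =70
r39=100111 pc4: +16 =86
r40=101000 pc2: +4 =90
r41=101001 pc3: +8 =98
r42=101010 pc3: +8 =106
r43=101011 pc4: +16 =122
r44=101100 pc3: +8 =130
r45=101101 pc4: +16 =146
r46=101110 pc4: +16 =162
r47=101111 pc5: +32 =194
r48=110000 pc2: +4 =198
r49=110001 pc3: +8 =206
r50=110010 pc3: +8 =214
r51=110011 pc4: +16 =230
r52=110100 pc3: +8 =238
r53=110101 pc4: +16 =254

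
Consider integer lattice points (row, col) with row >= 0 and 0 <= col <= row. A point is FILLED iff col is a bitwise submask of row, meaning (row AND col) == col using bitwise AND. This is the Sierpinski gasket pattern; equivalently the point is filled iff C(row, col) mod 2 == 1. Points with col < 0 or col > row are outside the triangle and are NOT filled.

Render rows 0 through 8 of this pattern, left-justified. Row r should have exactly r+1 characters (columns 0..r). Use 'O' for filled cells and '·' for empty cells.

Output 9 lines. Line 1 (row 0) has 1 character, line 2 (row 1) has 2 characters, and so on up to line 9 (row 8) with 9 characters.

Answer: O
OO
O·O
OOOO
O···O
OO··OO
O·O·O·O
OOOOOOOO
O·······O

Derivation:
r0=0: O
r1=1: OO
r2=10: O·O
r3=11: OOOO
r4=100: O···O
r5=101: OO··OO
r6=110: O·O·O·O
r7=111: OOOOOOOO
r8=1000: O·······O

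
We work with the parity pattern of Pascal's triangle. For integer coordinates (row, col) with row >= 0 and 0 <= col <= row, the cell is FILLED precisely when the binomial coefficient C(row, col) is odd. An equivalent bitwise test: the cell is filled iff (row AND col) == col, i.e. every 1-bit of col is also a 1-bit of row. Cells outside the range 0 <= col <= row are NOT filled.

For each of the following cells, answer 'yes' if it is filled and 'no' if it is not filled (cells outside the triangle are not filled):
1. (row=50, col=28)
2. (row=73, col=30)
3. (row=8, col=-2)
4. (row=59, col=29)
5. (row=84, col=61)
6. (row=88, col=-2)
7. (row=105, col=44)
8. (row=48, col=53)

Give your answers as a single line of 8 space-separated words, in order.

(50,28): row=0b110010, col=0b11100, row AND col = 0b10000 = 16; 16 != 28 -> empty
(73,30): row=0b1001001, col=0b11110, row AND col = 0b1000 = 8; 8 != 30 -> empty
(8,-2): col outside [0, 8] -> not filled
(59,29): row=0b111011, col=0b11101, row AND col = 0b11001 = 25; 25 != 29 -> empty
(84,61): row=0b1010100, col=0b111101, row AND col = 0b10100 = 20; 20 != 61 -> empty
(88,-2): col outside [0, 88] -> not filled
(105,44): row=0b1101001, col=0b101100, row AND col = 0b101000 = 40; 40 != 44 -> empty
(48,53): col outside [0, 48] -> not filled

Answer: no no no no no no no no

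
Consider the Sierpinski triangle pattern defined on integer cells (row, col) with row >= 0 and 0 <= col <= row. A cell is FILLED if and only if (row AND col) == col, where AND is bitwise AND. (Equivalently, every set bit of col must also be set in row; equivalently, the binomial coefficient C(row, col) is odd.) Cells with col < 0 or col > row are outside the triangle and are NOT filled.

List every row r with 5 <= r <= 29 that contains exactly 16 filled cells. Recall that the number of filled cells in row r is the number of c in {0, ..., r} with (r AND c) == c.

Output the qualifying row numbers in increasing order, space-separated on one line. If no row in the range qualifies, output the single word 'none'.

Row r has 2^popcount(r) filled cells, so we need popcount(r) = log2(16) = 4.
Scan r = 5..29 and keep those with exactly 4 one-bits:
r=5=101 popcount=2 -> skip
r=6=110 popcount=2 -> skip
r=7=111 popcount=3 -> skip
r=8=1000 popcount=1 -> skip
r=9=1001 popcount=2 -> skip
r=10=1010 popcount=2 -> skip
r=11=1011 popcount=3 -> skip
r=12=1100 popcount=2 -> skip
r=13=1101 popcount=3 -> skip
r=14=1110 popcount=3 -> skip
r=15=1111 popcount=4 -> KEEP
r=16=10000 popcount=1 -> skip
r=17=10001 popcount=2 -> skip
r=18=10010 popcount=2 -> skip
r=19=10011 popcount=3 -> skip
r=20=10100 popcount=2 -> skip
r=21=10101 popcount=3 -> skip
r=22=10110 popcount=3 -> skip
r=23=10111 popcount=4 -> KEEP
r=24=11000 popcount=2 -> skip
r=25=11001 popcount=3 -> skip
r=26=11010 popcount=3 -> skip
r=27=11011 popcount=4 -> KEEP
r=28=11100 popcount=3 -> skip
r=29=11101 popcount=4 -> KEEP
Kept rows: 15 23 27 29

Answer: 15 23 27 29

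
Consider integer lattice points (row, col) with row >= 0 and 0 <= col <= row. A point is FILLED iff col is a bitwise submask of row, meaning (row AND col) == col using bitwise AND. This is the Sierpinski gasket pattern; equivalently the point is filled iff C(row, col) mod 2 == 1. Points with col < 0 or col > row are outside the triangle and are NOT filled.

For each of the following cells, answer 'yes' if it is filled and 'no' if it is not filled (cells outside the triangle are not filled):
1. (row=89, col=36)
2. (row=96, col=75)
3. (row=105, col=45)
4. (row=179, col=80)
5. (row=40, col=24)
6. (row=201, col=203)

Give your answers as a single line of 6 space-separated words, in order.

(89,36): row=0b1011001, col=0b100100, row AND col = 0b0 = 0; 0 != 36 -> empty
(96,75): row=0b1100000, col=0b1001011, row AND col = 0b1000000 = 64; 64 != 75 -> empty
(105,45): row=0b1101001, col=0b101101, row AND col = 0b101001 = 41; 41 != 45 -> empty
(179,80): row=0b10110011, col=0b1010000, row AND col = 0b10000 = 16; 16 != 80 -> empty
(40,24): row=0b101000, col=0b11000, row AND col = 0b1000 = 8; 8 != 24 -> empty
(201,203): col outside [0, 201] -> not filled

Answer: no no no no no no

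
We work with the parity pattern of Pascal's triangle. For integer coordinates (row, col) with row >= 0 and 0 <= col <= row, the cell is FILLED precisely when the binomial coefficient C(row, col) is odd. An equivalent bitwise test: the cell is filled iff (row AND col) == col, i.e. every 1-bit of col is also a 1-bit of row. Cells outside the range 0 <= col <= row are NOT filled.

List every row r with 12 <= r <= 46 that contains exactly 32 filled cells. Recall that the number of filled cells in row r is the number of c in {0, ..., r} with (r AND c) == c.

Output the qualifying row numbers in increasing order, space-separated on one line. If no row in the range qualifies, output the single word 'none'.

Answer: 31

Derivation:
Row r has 2^popcount(r) filled cells, so we need popcount(r) = log2(32) = 5.
Scan r = 12..46 and keep those with exactly 5 one-bits:
r=12=1100 popcount=2 -> skip
r=13=1101 popcount=3 -> skip
r=14=1110 popcount=3 -> skip
r=15=1111 popcount=4 -> skip
r=16=10000 popcount=1 -> skip
r=17=10001 popcount=2 -> skip
r=18=10010 popcount=2 -> skip
r=19=10011 popcount=3 -> skip
r=20=10100 popcount=2 -> skip
r=21=10101 popcount=3 -> skip
r=22=10110 popcount=3 -> skip
r=23=10111 popcount=4 -> skip
r=24=11000 popcount=2 -> skip
r=25=11001 popcount=3 -> skip
r=26=11010 popcount=3 -> skip
r=27=11011 popcount=4 -> skip
r=28=11100 popcount=3 -> skip
r=29=11101 popcount=4 -> skip
r=30=11110 popcount=4 -> skip
r=31=11111 popcount=5 -> KEEP
r=32=100000 popcount=1 -> skip
r=33=100001 popcount=2 -> skip
r=34=100010 popcount=2 -> skip
r=35=100011 popcount=3 -> skip
r=36=100100 popcount=2 -> skip
r=37=100101 popcount=3 -> skip
r=38=100110 popcount=3 -> skip
r=39=100111 popcount=4 -> skip
r=40=101000 popcount=2 -> skip
r=41=101001 popcount=3 -> skip
r=42=101010 popcount=3 -> skip
r=43=101011 popcount=4 -> skip
r=44=101100 popcount=3 -> skip
r=45=101101 popcount=4 -> skip
r=46=101110 popcount=4 -> skip
Kept rows: 31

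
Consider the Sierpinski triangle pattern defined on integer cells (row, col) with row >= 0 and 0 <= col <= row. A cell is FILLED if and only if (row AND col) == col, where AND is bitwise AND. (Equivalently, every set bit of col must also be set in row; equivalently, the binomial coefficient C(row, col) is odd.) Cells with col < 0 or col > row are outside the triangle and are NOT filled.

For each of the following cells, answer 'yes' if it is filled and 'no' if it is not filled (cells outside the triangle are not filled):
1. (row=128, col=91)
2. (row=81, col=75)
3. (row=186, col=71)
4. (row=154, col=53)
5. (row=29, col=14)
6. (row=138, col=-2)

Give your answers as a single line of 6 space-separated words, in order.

Answer: no no no no no no

Derivation:
(128,91): row=0b10000000, col=0b1011011, row AND col = 0b0 = 0; 0 != 91 -> empty
(81,75): row=0b1010001, col=0b1001011, row AND col = 0b1000001 = 65; 65 != 75 -> empty
(186,71): row=0b10111010, col=0b1000111, row AND col = 0b10 = 2; 2 != 71 -> empty
(154,53): row=0b10011010, col=0b110101, row AND col = 0b10000 = 16; 16 != 53 -> empty
(29,14): row=0b11101, col=0b1110, row AND col = 0b1100 = 12; 12 != 14 -> empty
(138,-2): col outside [0, 138] -> not filled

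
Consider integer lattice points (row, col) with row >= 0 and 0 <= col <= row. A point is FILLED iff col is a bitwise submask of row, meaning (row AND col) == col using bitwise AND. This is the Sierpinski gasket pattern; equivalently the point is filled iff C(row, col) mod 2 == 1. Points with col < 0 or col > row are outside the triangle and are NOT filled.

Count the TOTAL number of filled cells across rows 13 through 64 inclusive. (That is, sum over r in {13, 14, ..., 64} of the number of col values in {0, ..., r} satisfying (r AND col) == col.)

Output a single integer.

Answer: 682

Derivation:
r13=1101 pc3: +8 =8
r14=1110 pc3: +8 =16
r15=1111 pc4: +16 =32
r16=10000 pc1: +2 =34
r17=10001 pc2: +4 =38
r18=10010 pc2: +4 =42
r19=10011 pc3: +8 =50
r20=10100 pc2: +4 =54
r21=10101 pc3: +8 =62
r22=10110 pc3: +8 =70
r23=10111 pc4: +16 =86
r24=11000 pc2: +4 =90
r25=11001 pc3: +8 =98
r26=11010 pc3: +8 =106
r27=11011 pc4: +16 =122
r28=11100 pc3: +8 =130
r29=11101 pc4: +16 =146
r30=11110 pc4: +16 =162
r31=11111 pc5: +32 =194
r32=100000 pc1: +2 =196
r33=100001 pc2: +4 =200
r34=100010 pc2: +4 =204
r35=100011 pc3: +8 =212
r36=100100 pc2: +4 =216
r37=100101 pc3: +8 =224
r38=100110 pc3: +8 =232
r39=100111 pc4: +16 =248
r40=101000 pc2: +4 =252
r41=101001 pc3: +8 =260
r42=101010 pc3: +8 =268
r43=101011 pc4: +16 =284
r44=101100 pc3: +8 =292
r45=101101 pc4: +16 =308
r46=101110 pc4: +16 =324
r47=101111 pc5: +32 =356
r48=110000 pc2: +4 =360
r49=110001 pc3: +8 =368
r50=110010 pc3: +8 =376
r51=110011 pc4: +16 =392
r52=110100 pc3: +8 =400
r53=110101 pc4: +16 =416
r54=110110 pc4: +16 =432
r55=110111 pc5: +32 =464
r56=111000 pc3: +8 =472
r57=111001 pc4: +16 =488
r58=111010 pc4: +16 =504
r59=111011 pc5: +32 =536
r60=111100 pc4: +16 =552
r61=111101 pc5: +32 =584
r62=111110 pc5: +32 =616
r63=111111 pc6: +64 =680
r64=1000000 pc1: +2 =682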